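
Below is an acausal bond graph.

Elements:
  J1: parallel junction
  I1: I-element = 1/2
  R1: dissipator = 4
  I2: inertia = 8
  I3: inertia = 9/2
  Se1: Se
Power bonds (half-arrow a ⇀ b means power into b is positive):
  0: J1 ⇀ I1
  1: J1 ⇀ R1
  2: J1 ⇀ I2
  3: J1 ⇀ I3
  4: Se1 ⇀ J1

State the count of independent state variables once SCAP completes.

3  (I1, I2, I3 all integral)

β4 stroke→J1  (source Se1 imposes e)
β0 stroke→I1  (J1: bond 4 brought effort, rest push out)
β1 stroke→R1  (J1 effort already set via bond 4)
β2 stroke→I2  (J1 effort already set via bond 4)
β3 stroke→I3  (0-jn J1 has e-setter on 4)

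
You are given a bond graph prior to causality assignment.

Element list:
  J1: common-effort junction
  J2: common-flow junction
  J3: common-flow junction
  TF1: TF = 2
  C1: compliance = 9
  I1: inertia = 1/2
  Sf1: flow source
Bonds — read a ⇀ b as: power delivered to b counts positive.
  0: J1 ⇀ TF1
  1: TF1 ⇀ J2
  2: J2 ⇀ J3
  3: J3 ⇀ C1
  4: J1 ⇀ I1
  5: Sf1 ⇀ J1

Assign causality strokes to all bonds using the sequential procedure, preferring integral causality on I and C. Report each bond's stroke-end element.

β0 |J1
β1 |TF1
β2 |J2
β3 |J3
β4 |I1
β5 |Sf1

#5 |Sf1  (Sf1 fixes flow; stroke at Sf1)
#3 |J3  (C1: C, integral causality)
#2 |J2  (J3 needs exactly one f-in)
#1 |TF1  (closing 1-jn rule on J2)
#0 |J1  (TF1: transformer flips bond 1)
#4 |I1  (J1: bond 0 brought effort, rest push out)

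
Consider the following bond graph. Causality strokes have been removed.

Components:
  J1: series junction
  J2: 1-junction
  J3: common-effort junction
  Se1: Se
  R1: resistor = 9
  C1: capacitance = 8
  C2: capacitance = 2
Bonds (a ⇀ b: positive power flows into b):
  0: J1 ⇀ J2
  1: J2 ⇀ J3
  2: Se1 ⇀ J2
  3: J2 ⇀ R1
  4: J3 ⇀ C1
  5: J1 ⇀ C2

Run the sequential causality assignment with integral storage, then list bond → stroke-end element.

bond 0 |J2
bond 1 |J2
bond 2 |J2
bond 3 |R1
bond 4 |J3
bond 5 |J1

β2 stroke→J2  (source Se1 imposes e)
β4 stroke→J3  (prefer integral on C1)
β1 stroke→J2  (J3 effort already set via bond 4)
β5 stroke→J1  (C2 integral (e out))
β0 stroke→J2  (only one flow-in slot at J1)
β3 stroke→R1  (closing 1-jn rule on J2)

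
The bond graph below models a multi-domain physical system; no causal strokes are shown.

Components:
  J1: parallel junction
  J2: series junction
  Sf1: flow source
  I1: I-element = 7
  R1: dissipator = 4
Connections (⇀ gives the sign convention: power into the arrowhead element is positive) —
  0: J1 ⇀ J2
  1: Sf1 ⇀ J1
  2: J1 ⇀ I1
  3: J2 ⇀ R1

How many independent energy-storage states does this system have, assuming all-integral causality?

#1 stroke→Sf1  (Sf1 fixes flow; stroke at Sf1)
#2 stroke→I1  (I1 integral (f out))
#0 stroke→J1  (closing 0-jn rule on J1)
#3 stroke→J2  (J2: bond 0 brought flow, rest push out)

1  (I1 all integral)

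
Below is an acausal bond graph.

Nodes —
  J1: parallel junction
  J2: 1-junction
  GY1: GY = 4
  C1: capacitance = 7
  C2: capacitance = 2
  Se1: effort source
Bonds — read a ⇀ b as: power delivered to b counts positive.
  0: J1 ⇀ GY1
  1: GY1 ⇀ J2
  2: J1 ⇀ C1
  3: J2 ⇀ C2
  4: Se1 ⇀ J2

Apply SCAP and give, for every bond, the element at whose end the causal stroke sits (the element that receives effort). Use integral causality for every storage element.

b4 →J2  (source Se1 imposes e)
b2 →J1  (C1 outputs effort q/C1)
b0 →GY1  (J1 effort already set via bond 2)
b1 →GY1  (GY1 both-in/both-out from 0)
b3 →J2  (common-f at J2 fixed by 1)

β0 stroke at GY1
β1 stroke at GY1
β2 stroke at J1
β3 stroke at J2
β4 stroke at J2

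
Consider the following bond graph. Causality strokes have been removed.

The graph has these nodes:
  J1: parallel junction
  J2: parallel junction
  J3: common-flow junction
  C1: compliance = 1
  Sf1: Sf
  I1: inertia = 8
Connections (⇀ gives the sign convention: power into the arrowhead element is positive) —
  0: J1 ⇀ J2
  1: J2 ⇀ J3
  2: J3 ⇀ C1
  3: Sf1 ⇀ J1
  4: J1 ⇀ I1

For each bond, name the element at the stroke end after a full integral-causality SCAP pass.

bond 0 →J1
bond 1 →J2
bond 2 →J3
bond 3 →Sf1
bond 4 →I1

bond 3 →Sf1  (source Sf1 imposes f)
bond 2 →J3  (prefer integral on C1)
bond 1 →J2  (J3: last free bond brings flow in)
bond 0 →J1  (common-e at J2 fixed by 1)
bond 4 →I1  (J1 effort already set via bond 0)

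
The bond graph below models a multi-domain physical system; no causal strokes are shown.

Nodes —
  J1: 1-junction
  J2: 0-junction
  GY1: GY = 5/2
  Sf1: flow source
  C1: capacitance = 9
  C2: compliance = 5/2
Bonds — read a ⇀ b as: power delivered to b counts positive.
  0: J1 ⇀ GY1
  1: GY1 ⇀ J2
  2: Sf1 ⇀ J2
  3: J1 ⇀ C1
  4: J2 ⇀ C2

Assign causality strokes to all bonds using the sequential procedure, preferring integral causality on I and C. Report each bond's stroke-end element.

#0 stroke at GY1
#1 stroke at GY1
#2 stroke at Sf1
#3 stroke at J1
#4 stroke at J2

#2 →Sf1  (Sf1 fixes flow; stroke at Sf1)
#3 →J1  (C1 integral (e out))
#0 →GY1  (closing 1-jn rule on J1)
#1 →GY1  (through GY1, causality inverts; strokes same side of GY1)
#4 →J2  (J2: last free bond brings effort in)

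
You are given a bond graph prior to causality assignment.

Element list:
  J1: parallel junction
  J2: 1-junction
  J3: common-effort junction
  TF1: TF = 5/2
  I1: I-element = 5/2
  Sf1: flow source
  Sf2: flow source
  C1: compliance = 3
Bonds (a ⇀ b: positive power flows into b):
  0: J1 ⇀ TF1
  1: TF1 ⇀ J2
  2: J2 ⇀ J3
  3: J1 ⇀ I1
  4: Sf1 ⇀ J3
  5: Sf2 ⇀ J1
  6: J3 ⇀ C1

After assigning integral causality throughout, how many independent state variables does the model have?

β4 →Sf1  (source Sf1 imposes f)
β5 →Sf2  (source Sf2 imposes f)
β3 →I1  (I1: I, integral causality)
β0 →J1  (J1 needs exactly one e-in)
β1 →TF1  (TF1 one-in-one-out from 0)
β2 →J2  (1-jn J2 has f-setter on 1)
β6 →J3  (J3: last free bond brings effort in)

2  (C1, I1 all integral)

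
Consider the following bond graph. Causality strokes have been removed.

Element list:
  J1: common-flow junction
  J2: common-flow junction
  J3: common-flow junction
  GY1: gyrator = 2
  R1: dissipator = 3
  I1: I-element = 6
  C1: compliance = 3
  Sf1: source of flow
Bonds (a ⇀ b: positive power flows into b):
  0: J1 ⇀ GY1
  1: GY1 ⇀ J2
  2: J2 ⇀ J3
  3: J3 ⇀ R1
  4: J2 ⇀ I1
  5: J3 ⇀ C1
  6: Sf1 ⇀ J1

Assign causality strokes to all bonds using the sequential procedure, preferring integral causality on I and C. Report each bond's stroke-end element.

#0 stroke at J1
#1 stroke at J2
#2 stroke at J2
#3 stroke at J3
#4 stroke at I1
#5 stroke at J3
#6 stroke at Sf1

#6 stroke at Sf1  (Sf1 fixes flow; stroke at Sf1)
#0 stroke at J1  (1-jn J1 has f-setter on 6)
#1 stroke at J2  (GY1 both-in/both-out from 0)
#4 stroke at I1  (I1 integral (f out))
#2 stroke at J2  (J2: bond 4 brought flow, rest push out)
#3 stroke at J3  (common-f at J3 fixed by 2)
#5 stroke at J3  (1-jn J3 has f-setter on 2)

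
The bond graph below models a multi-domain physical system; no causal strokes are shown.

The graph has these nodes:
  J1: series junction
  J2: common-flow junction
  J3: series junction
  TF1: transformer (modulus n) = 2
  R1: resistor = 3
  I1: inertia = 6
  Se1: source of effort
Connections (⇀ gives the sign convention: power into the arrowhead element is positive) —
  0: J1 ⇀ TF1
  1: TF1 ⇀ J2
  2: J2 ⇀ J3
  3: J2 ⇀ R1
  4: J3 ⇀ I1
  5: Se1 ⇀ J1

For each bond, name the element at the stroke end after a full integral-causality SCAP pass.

β5 →J1  (Se1 (Se) sets effort on bond)
β0 →TF1  (closing 1-jn rule on J1)
β1 →J2  (TF1 one-in-one-out from 0)
β4 →I1  (I1: I, integral causality)
β2 →J3  (J3: bond 4 brought flow, rest push out)
β3 →J2  (J2: bond 2 brought flow, rest push out)

#0 →TF1
#1 →J2
#2 →J3
#3 →J2
#4 →I1
#5 →J1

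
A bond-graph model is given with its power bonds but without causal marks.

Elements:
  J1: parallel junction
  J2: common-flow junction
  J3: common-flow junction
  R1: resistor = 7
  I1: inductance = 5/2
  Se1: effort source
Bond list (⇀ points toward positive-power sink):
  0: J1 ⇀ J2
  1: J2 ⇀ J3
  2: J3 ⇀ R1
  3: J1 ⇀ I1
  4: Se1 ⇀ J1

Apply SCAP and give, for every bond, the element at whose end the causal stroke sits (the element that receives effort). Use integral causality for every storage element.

β4 stroke at J1  (Se1 (Se) sets effort on bond)
β0 stroke at J2  (common-e at J1 fixed by 4)
β3 stroke at I1  (J1: bond 4 brought effort, rest push out)
β1 stroke at J3  (J2 needs exactly one f-in)
β2 stroke at R1  (J3 needs exactly one f-in)

b0 |J2
b1 |J3
b2 |R1
b3 |I1
b4 |J1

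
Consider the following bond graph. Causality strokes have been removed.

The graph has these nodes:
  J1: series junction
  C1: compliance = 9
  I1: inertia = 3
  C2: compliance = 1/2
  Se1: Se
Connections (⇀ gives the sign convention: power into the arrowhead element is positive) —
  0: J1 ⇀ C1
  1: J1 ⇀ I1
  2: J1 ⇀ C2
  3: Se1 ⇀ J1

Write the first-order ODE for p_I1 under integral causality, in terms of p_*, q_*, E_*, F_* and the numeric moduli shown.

dp_I1/dt = E_Se1 - q_C1/9 - 2*q_C2

bond 3 |J1  (Se1 fixes effort; stroke away)
bond 0 |J1  (C1: C, integral causality)
bond 1 |I1  (prefer integral on I1)
bond 2 |J1  (1-jn J1 has f-setter on 1)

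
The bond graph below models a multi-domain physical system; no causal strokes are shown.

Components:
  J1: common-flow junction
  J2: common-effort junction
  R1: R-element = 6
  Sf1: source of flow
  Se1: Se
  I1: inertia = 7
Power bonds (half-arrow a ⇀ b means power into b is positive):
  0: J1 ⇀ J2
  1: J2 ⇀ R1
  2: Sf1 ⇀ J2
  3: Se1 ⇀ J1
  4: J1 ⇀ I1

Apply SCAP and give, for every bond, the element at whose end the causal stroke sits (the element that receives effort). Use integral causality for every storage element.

bond 2 |Sf1  (Sf1: flow source, stroke at near end)
bond 3 |J1  (source Se1 imposes e)
bond 4 |I1  (I1: I, integral causality)
bond 0 |J1  (common-f at J1 fixed by 4)
bond 1 |J2  (J2 needs exactly one e-in)

b0 |J1
b1 |J2
b2 |Sf1
b3 |J1
b4 |I1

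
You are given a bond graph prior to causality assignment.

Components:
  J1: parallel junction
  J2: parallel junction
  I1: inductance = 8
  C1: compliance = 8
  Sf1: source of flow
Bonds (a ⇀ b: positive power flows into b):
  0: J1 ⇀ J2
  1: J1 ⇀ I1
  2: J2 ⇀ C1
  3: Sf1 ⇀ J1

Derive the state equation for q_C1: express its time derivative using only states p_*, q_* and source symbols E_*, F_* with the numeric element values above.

β3 |Sf1  (Sf1 (Sf) sets flow on bond)
β1 |I1  (I1 integral (f out))
β0 |J1  (only one effort-in slot at J1)
β2 |J2  (only one effort-in slot at J2)

dq_C1/dt = F_Sf1 - p_I1/8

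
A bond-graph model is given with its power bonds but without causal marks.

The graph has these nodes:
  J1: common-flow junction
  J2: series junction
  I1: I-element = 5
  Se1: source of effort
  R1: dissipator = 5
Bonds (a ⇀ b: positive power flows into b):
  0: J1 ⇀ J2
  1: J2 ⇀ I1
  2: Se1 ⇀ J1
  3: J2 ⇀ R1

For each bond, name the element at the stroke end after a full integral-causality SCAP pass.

b2 stroke→J1  (Se1 (Se) sets effort on bond)
b0 stroke→J2  (closing 1-jn rule on J1)
b1 stroke→I1  (I1 integral (f out))
b3 stroke→J2  (J2 flow already set via bond 1)

bond 0 stroke at J2
bond 1 stroke at I1
bond 2 stroke at J1
bond 3 stroke at J2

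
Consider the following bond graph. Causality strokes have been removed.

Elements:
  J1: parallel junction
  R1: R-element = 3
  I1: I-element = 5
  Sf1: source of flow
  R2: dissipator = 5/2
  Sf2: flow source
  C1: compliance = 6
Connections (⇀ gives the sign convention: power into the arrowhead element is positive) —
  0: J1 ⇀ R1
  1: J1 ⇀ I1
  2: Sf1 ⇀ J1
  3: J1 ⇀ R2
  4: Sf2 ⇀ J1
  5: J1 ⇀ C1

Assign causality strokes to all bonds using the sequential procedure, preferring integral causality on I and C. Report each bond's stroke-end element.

β2 →Sf1  (Sf1 (Sf) sets flow on bond)
β4 →Sf2  (Sf2 fixes flow; stroke at Sf2)
β1 →I1  (I1 outputs flow p/I1)
β5 →J1  (C1 outputs effort q/C1)
β0 →R1  (0-jn J1 has e-setter on 5)
β3 →R2  (J1: bond 5 brought effort, rest push out)

#0 stroke at R1
#1 stroke at I1
#2 stroke at Sf1
#3 stroke at R2
#4 stroke at Sf2
#5 stroke at J1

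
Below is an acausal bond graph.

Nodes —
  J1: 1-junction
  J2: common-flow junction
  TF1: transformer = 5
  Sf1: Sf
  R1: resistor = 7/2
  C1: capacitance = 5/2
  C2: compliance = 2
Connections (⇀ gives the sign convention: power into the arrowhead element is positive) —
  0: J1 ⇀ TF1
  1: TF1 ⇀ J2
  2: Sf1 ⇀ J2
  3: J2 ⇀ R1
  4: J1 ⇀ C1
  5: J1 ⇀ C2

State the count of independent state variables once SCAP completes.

bond 2 |Sf1  (Sf1 fixes flow; stroke at Sf1)
bond 1 |J2  (1-jn J2 has f-setter on 2)
bond 3 |J2  (J2: bond 2 brought flow, rest push out)
bond 0 |TF1  (through TF1, causality passes straight; one stroke at TF1)
bond 4 |J1  (1-jn J1 has f-setter on 0)
bond 5 |J1  (common-f at J1 fixed by 0)

2  (C1, C2 all integral)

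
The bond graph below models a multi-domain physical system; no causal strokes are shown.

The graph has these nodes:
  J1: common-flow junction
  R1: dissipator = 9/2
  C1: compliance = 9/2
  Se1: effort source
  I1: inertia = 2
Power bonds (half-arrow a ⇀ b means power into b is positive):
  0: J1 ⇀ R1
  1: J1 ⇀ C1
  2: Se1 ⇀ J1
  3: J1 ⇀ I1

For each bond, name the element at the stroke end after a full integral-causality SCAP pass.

bond 2 stroke→J1  (Se1 (Se) sets effort on bond)
bond 1 stroke→J1  (C1: C, integral causality)
bond 3 stroke→I1  (prefer integral on I1)
bond 0 stroke→J1  (common-f at J1 fixed by 3)

#0 stroke→J1
#1 stroke→J1
#2 stroke→J1
#3 stroke→I1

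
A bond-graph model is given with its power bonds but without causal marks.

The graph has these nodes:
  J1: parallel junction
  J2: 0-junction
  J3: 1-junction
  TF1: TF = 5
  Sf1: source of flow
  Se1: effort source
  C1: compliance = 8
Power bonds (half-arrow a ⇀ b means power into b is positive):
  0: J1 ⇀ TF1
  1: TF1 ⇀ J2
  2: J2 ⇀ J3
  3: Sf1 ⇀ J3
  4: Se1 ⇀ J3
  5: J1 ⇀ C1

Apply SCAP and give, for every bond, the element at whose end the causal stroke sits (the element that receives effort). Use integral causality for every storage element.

b3 stroke→Sf1  (source Sf1 imposes f)
b4 stroke→J3  (Se1 fixes effort; stroke away)
b2 stroke→J3  (1-jn J3 has f-setter on 3)
b1 stroke→J2  (closing 0-jn rule on J2)
b0 stroke→TF1  (TF1 one-in-one-out from 1)
b5 stroke→J1  (J1 needs exactly one e-in)

bond 0 stroke at TF1
bond 1 stroke at J2
bond 2 stroke at J3
bond 3 stroke at Sf1
bond 4 stroke at J3
bond 5 stroke at J1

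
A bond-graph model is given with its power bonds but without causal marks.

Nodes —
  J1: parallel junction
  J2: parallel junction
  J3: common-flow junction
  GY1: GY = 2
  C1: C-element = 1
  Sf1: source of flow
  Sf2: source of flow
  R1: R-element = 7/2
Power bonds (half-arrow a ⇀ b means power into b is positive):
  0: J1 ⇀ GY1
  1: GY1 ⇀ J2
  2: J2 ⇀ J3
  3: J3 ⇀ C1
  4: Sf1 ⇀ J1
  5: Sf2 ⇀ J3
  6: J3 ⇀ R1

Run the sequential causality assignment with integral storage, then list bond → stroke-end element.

b0 stroke→J1
b1 stroke→J2
b2 stroke→J3
b3 stroke→J3
b4 stroke→Sf1
b5 stroke→Sf2
b6 stroke→J3

b4 →Sf1  (source Sf1 imposes f)
b5 →Sf2  (Sf2 (Sf) sets flow on bond)
b0 →J1  (only one effort-in slot at J1)
b2 →J3  (common-f at J3 fixed by 5)
b3 →J3  (J3 flow already set via bond 5)
b6 →J3  (J3 flow already set via bond 5)
b1 →J2  (through GY1, causality inverts; strokes same side of GY1)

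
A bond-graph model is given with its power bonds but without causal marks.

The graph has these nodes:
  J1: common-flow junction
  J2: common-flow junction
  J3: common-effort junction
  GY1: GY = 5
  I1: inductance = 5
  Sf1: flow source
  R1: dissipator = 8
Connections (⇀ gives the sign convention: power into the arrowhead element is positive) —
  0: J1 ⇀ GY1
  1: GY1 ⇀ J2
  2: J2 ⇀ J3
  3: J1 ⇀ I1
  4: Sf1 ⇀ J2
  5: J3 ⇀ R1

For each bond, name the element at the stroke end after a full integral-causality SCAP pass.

β0 stroke→J1
β1 stroke→J2
β2 stroke→J2
β3 stroke→I1
β4 stroke→Sf1
β5 stroke→J3

#4 →Sf1  (Sf1: flow source, stroke at near end)
#1 →J2  (J2: bond 4 brought flow, rest push out)
#2 →J2  (common-f at J2 fixed by 4)
#5 →J3  (closing 0-jn rule on J3)
#0 →J1  (GY GY1: same side as bond 1)
#3 →I1  (J1: last free bond brings flow in)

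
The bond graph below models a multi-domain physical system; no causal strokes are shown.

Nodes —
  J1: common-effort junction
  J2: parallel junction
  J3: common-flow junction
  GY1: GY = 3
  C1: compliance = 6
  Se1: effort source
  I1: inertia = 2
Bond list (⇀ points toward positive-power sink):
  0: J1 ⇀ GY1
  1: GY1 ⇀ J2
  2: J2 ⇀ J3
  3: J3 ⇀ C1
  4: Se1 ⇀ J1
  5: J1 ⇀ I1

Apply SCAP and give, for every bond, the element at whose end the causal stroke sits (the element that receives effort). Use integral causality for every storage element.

β4 stroke at J1  (Se1 fixes effort; stroke away)
β0 stroke at GY1  (0-jn J1 has e-setter on 4)
β5 stroke at I1  (J1 effort already set via bond 4)
β1 stroke at GY1  (GY1 both-in/both-out from 0)
β2 stroke at J2  (closing 0-jn rule on J2)
β3 stroke at J3  (common-f at J3 fixed by 2)

bond 0 |GY1
bond 1 |GY1
bond 2 |J2
bond 3 |J3
bond 4 |J1
bond 5 |I1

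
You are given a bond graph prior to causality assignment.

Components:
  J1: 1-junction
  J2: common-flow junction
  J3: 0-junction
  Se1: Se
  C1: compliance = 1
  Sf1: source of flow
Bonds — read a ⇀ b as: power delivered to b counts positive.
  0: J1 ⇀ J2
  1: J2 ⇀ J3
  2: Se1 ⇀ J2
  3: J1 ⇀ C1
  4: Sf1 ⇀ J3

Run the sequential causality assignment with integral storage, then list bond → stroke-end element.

β0 →J2
β1 →J3
β2 →J2
β3 →J1
β4 →Sf1

β2 stroke→J2  (Se1 fixes effort; stroke away)
β4 stroke→Sf1  (source Sf1 imposes f)
β1 stroke→J3  (J3: last free bond brings effort in)
β0 stroke→J2  (J2: bond 1 brought flow, rest push out)
β3 stroke→J1  (J1: bond 0 brought flow, rest push out)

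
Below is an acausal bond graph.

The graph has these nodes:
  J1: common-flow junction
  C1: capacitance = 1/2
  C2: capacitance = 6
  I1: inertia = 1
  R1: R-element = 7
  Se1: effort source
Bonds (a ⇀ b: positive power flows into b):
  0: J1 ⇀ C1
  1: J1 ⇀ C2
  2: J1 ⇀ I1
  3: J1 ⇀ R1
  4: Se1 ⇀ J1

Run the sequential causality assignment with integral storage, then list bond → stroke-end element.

#0 stroke→J1
#1 stroke→J1
#2 stroke→I1
#3 stroke→J1
#4 stroke→J1

b4 stroke→J1  (Se1: effort source, stroke at far end)
b0 stroke→J1  (prefer integral on C1)
b1 stroke→J1  (prefer integral on C2)
b2 stroke→I1  (I1 outputs flow p/I1)
b3 stroke→J1  (J1: bond 2 brought flow, rest push out)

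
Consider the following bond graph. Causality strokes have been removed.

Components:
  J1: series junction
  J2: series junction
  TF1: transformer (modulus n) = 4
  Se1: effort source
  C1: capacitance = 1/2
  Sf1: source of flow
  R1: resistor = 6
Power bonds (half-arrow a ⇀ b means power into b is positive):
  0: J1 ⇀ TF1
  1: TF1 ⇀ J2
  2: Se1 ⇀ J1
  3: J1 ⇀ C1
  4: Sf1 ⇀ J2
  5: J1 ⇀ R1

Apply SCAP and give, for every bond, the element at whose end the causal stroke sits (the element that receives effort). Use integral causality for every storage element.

β2 |J1  (Se1 fixes effort; stroke away)
β4 |Sf1  (Sf1 fixes flow; stroke at Sf1)
β1 |J2  (J2 flow already set via bond 4)
β0 |TF1  (TF1 one-in-one-out from 1)
β3 |J1  (J1: bond 0 brought flow, rest push out)
β5 |J1  (J1 flow already set via bond 0)

β0 →TF1
β1 →J2
β2 →J1
β3 →J1
β4 →Sf1
β5 →J1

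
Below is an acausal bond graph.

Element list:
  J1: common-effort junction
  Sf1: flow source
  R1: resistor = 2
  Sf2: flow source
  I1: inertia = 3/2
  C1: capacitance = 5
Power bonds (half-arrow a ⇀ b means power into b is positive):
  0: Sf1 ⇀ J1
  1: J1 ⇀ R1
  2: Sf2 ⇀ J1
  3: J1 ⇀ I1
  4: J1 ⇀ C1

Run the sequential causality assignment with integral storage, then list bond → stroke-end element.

β0 stroke at Sf1  (Sf1 (Sf) sets flow on bond)
β2 stroke at Sf2  (Sf2: flow source, stroke at near end)
β3 stroke at I1  (I1 integral (f out))
β4 stroke at J1  (prefer integral on C1)
β1 stroke at R1  (0-jn J1 has e-setter on 4)

bond 0 stroke at Sf1
bond 1 stroke at R1
bond 2 stroke at Sf2
bond 3 stroke at I1
bond 4 stroke at J1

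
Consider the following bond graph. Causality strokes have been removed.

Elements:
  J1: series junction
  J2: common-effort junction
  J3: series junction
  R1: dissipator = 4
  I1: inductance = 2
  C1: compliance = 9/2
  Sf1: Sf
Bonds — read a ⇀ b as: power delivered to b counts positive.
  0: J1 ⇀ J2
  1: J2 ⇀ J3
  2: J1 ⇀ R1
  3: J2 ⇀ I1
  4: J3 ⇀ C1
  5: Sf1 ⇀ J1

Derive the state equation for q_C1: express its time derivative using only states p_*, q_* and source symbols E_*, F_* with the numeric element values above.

β5 stroke→Sf1  (Sf1 (Sf) sets flow on bond)
β0 stroke→J1  (J1: bond 5 brought flow, rest push out)
β2 stroke→J1  (1-jn J1 has f-setter on 5)
β3 stroke→I1  (I1 outputs flow p/I1)
β1 stroke→J2  (J2 needs exactly one e-in)
β4 stroke→J3  (1-jn J3 has f-setter on 1)

dq_C1/dt = F_Sf1 - p_I1/2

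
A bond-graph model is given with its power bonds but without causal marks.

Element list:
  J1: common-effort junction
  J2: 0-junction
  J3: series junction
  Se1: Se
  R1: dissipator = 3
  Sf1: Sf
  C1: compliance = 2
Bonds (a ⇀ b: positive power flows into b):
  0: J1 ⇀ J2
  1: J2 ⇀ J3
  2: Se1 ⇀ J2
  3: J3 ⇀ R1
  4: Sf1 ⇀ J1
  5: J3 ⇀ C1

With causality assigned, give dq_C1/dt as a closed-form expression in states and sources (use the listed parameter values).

#2 →J2  (Se1 (Se) sets effort on bond)
#4 →Sf1  (source Sf1 imposes f)
#0 →J1  (J1 needs exactly one e-in)
#1 →J3  (J2: bond 2 brought effort, rest push out)
#5 →J3  (C1: C, integral causality)
#3 →R1  (only one flow-in slot at J3)

dq_C1/dt = E_Se1/3 - q_C1/6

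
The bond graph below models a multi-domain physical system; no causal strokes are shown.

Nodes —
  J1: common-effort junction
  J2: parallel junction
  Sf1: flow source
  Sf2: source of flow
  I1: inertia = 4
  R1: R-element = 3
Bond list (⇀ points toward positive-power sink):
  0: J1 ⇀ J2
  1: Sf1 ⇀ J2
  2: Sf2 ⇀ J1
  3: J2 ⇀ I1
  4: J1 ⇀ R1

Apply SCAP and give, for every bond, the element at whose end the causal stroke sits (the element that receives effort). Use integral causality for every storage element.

b0 stroke→J2
b1 stroke→Sf1
b2 stroke→Sf2
b3 stroke→I1
b4 stroke→J1

#1 |Sf1  (Sf1 fixes flow; stroke at Sf1)
#2 |Sf2  (Sf2 (Sf) sets flow on bond)
#3 |I1  (I1: I, integral causality)
#0 |J2  (closing 0-jn rule on J2)
#4 |J1  (only one effort-in slot at J1)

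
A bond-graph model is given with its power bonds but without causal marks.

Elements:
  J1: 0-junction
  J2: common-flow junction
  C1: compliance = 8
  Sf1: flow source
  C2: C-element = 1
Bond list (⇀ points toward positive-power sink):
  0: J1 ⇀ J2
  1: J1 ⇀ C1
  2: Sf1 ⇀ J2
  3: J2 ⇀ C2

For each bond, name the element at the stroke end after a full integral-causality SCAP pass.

bond 2 |Sf1  (source Sf1 imposes f)
bond 0 |J2  (common-f at J2 fixed by 2)
bond 3 |J2  (common-f at J2 fixed by 2)
bond 1 |J1  (J1 needs exactly one e-in)

#0 |J2
#1 |J1
#2 |Sf1
#3 |J2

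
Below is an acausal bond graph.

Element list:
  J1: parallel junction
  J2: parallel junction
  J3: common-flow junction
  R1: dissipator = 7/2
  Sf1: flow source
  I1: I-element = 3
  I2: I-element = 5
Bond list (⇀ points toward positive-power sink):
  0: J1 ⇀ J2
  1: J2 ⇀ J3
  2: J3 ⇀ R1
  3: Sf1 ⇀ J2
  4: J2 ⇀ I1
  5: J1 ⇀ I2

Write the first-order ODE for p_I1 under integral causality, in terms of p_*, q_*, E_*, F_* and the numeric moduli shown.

#3 stroke at Sf1  (Sf1 (Sf) sets flow on bond)
#4 stroke at I1  (I1 integral (f out))
#5 stroke at I2  (I2: I, integral causality)
#0 stroke at J1  (only one effort-in slot at J1)
#1 stroke at J2  (only one effort-in slot at J2)
#2 stroke at J3  (1-jn J3 has f-setter on 1)

dp_I1/dt = 7*F_Sf1/2 - 7*p_I1/6 - 7*p_I2/10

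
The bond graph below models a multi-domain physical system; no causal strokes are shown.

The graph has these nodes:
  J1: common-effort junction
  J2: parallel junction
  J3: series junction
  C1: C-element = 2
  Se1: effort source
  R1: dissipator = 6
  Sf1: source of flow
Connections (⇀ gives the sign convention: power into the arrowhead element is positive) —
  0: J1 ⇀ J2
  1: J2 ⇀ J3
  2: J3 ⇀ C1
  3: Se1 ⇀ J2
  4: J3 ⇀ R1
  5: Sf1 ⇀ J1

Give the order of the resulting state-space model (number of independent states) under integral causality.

1  (C1 all integral)

b3 |J2  (source Se1 imposes e)
b5 |Sf1  (source Sf1 imposes f)
b0 |J1  (only one effort-in slot at J1)
b1 |J3  (J2: bond 3 brought effort, rest push out)
b2 |J3  (prefer integral on C1)
b4 |R1  (closing 1-jn rule on J3)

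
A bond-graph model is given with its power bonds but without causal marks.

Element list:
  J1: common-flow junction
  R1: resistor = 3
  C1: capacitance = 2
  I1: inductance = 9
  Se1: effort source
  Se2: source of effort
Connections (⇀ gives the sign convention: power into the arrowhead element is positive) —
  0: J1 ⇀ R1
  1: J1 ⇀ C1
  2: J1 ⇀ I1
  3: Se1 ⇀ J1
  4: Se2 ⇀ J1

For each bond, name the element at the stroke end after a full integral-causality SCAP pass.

b0 stroke→J1
b1 stroke→J1
b2 stroke→I1
b3 stroke→J1
b4 stroke→J1

b3 →J1  (Se1 fixes effort; stroke away)
b4 →J1  (Se2 fixes effort; stroke away)
b1 →J1  (C1: C, integral causality)
b2 →I1  (prefer integral on I1)
b0 →J1  (J1: bond 2 brought flow, rest push out)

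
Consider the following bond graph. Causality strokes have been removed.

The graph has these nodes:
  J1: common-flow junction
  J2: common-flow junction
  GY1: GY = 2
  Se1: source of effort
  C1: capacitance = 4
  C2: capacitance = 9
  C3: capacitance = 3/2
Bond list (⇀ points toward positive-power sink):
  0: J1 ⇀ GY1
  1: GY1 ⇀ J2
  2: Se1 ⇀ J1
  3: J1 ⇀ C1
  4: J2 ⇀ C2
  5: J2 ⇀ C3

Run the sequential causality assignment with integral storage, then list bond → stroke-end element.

bond 0 |GY1
bond 1 |GY1
bond 2 |J1
bond 3 |J1
bond 4 |J2
bond 5 |J2

b2 |J1  (Se1: effort source, stroke at far end)
b3 |J1  (C1: C, integral causality)
b0 |GY1  (J1: last free bond brings flow in)
b1 |GY1  (GY1: gyrator matches bond 0)
b4 |J2  (common-f at J2 fixed by 1)
b5 |J2  (J2 flow already set via bond 1)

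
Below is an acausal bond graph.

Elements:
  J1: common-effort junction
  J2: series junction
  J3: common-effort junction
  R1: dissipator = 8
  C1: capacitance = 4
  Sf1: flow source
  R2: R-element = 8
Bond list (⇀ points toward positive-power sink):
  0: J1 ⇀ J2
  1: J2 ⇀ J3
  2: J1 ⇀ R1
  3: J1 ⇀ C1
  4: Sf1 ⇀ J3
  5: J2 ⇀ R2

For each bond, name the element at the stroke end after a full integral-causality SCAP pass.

b0 stroke→J2
b1 stroke→J3
b2 stroke→R1
b3 stroke→J1
b4 stroke→Sf1
b5 stroke→J2

b4 |Sf1  (source Sf1 imposes f)
b1 |J3  (J3 needs exactly one e-in)
b0 |J2  (common-f at J2 fixed by 1)
b5 |J2  (J2: bond 1 brought flow, rest push out)
b3 |J1  (prefer integral on C1)
b2 |R1  (J1 effort already set via bond 3)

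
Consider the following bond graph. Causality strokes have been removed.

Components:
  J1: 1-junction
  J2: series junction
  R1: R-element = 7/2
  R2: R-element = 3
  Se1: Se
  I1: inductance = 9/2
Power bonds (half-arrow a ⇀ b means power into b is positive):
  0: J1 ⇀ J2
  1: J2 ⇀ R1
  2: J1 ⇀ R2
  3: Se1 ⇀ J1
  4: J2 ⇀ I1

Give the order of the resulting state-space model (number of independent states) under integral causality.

1  (I1 all integral)

bond 3 →J1  (Se1: effort source, stroke at far end)
bond 4 →I1  (I1 integral (f out))
bond 0 →J2  (J2: bond 4 brought flow, rest push out)
bond 1 →J2  (1-jn J2 has f-setter on 4)
bond 2 →J1  (J1 flow already set via bond 0)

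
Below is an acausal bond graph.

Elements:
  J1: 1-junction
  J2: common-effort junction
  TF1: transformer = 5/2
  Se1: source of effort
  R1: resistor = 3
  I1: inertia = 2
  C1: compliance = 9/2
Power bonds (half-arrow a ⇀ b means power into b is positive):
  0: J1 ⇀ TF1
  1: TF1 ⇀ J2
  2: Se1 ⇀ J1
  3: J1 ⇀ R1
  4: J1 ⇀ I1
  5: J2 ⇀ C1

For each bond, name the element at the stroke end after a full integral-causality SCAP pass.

b0 stroke at J1
b1 stroke at TF1
b2 stroke at J1
b3 stroke at J1
b4 stroke at I1
b5 stroke at J2

β2 |J1  (source Se1 imposes e)
β4 |I1  (I1: I, integral causality)
β0 |J1  (common-f at J1 fixed by 4)
β3 |J1  (1-jn J1 has f-setter on 4)
β1 |TF1  (TF1 one-in-one-out from 0)
β5 |J2  (J2 needs exactly one e-in)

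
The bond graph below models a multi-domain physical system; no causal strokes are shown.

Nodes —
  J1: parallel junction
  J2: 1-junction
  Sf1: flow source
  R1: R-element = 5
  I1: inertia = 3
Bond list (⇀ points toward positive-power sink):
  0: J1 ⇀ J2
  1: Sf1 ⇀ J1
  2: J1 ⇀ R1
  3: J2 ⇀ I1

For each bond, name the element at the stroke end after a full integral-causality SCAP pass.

b1 |Sf1  (Sf1 fixes flow; stroke at Sf1)
b3 |I1  (I1 outputs flow p/I1)
b0 |J2  (J2: bond 3 brought flow, rest push out)
b2 |J1  (J1: last free bond brings effort in)

β0 stroke at J2
β1 stroke at Sf1
β2 stroke at J1
β3 stroke at I1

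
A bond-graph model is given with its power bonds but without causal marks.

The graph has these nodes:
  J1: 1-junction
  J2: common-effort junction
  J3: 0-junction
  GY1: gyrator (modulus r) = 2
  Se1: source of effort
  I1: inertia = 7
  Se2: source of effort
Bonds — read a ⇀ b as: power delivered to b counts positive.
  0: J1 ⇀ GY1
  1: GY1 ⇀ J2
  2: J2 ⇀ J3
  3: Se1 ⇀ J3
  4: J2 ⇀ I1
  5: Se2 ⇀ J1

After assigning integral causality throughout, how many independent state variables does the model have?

b3 stroke at J3  (Se1 fixes effort; stroke away)
b5 stroke at J1  (Se2 fixes effort; stroke away)
b0 stroke at GY1  (only one flow-in slot at J1)
b2 stroke at J2  (J3 effort already set via bond 3)
b1 stroke at GY1  (GY GY1: same side as bond 0)
b4 stroke at I1  (0-jn J2 has e-setter on 2)

1  (I1 all integral)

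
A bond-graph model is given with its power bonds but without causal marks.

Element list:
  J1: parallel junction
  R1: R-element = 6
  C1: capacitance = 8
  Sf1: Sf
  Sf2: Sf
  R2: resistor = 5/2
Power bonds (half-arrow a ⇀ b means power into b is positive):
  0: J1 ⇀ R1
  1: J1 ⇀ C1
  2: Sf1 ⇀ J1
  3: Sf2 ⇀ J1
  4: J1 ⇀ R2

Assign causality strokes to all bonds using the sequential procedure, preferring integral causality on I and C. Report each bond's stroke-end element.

#2 →Sf1  (Sf1 fixes flow; stroke at Sf1)
#3 →Sf2  (Sf2 fixes flow; stroke at Sf2)
#1 →J1  (prefer integral on C1)
#0 →R1  (common-e at J1 fixed by 1)
#4 →R2  (common-e at J1 fixed by 1)

b0 →R1
b1 →J1
b2 →Sf1
b3 →Sf2
b4 →R2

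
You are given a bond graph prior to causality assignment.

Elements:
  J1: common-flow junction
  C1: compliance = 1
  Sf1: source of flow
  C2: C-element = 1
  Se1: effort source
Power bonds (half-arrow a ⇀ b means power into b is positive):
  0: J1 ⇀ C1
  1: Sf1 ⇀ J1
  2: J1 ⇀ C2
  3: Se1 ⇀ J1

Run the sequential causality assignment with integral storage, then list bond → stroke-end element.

#1 |Sf1  (source Sf1 imposes f)
#3 |J1  (Se1 (Se) sets effort on bond)
#0 |J1  (J1 flow already set via bond 1)
#2 |J1  (J1: bond 1 brought flow, rest push out)

β0 →J1
β1 →Sf1
β2 →J1
β3 →J1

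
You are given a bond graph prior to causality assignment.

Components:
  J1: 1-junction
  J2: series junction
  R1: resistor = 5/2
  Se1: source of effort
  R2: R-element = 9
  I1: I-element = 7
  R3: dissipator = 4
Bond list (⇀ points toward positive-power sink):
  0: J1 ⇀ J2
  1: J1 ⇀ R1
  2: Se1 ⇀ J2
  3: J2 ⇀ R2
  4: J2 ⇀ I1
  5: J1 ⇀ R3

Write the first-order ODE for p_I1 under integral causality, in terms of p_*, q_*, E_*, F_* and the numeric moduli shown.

dp_I1/dt = E_Se1 - 31*p_I1/14

bond 2 |J2  (Se1 (Se) sets effort on bond)
bond 4 |I1  (I1 integral (f out))
bond 0 |J2  (J2 flow already set via bond 4)
bond 3 |J2  (1-jn J2 has f-setter on 4)
bond 1 |J1  (1-jn J1 has f-setter on 0)
bond 5 |J1  (J1 flow already set via bond 0)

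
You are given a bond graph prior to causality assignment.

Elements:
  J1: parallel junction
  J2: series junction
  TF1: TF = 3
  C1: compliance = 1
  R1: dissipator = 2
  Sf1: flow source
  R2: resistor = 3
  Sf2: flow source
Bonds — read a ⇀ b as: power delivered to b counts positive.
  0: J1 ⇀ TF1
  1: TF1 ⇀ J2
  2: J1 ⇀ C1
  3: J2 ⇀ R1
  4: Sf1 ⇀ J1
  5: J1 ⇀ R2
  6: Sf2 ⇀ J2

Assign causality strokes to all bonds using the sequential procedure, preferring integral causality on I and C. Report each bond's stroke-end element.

β0 →TF1
β1 →J2
β2 →J1
β3 →J2
β4 →Sf1
β5 →R2
β6 →Sf2

#4 |Sf1  (Sf1: flow source, stroke at near end)
#6 |Sf2  (Sf2 fixes flow; stroke at Sf2)
#1 |J2  (1-jn J2 has f-setter on 6)
#3 |J2  (J2 flow already set via bond 6)
#0 |TF1  (TF TF1: opposite of bond 1)
#2 |J1  (C1 integral (e out))
#5 |R2  (J1: bond 2 brought effort, rest push out)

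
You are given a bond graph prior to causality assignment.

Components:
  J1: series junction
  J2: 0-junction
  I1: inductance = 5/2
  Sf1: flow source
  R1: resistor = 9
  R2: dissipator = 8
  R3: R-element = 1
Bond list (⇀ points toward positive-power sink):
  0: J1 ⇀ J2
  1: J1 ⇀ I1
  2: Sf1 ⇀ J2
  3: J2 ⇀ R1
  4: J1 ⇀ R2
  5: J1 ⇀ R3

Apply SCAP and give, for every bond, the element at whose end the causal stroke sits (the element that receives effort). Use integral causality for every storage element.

b0 stroke at J1
b1 stroke at I1
b2 stroke at Sf1
b3 stroke at J2
b4 stroke at J1
b5 stroke at J1

β2 |Sf1  (Sf1: flow source, stroke at near end)
β1 |I1  (I1 outputs flow p/I1)
β0 |J1  (J1 flow already set via bond 1)
β4 |J1  (common-f at J1 fixed by 1)
β5 |J1  (J1: bond 1 brought flow, rest push out)
β3 |J2  (J2 needs exactly one e-in)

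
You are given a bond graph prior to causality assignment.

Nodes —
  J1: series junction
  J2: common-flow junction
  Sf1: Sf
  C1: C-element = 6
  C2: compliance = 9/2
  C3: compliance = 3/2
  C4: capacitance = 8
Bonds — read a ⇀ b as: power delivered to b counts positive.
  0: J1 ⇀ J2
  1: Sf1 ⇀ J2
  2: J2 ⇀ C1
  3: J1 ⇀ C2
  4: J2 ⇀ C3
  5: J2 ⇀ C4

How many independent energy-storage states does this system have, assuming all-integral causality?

4  (C1, C2, C3, C4 all integral)

#1 →Sf1  (Sf1 (Sf) sets flow on bond)
#0 →J2  (J2 flow already set via bond 1)
#2 →J2  (J2 flow already set via bond 1)
#4 →J2  (common-f at J2 fixed by 1)
#5 →J2  (J2: bond 1 brought flow, rest push out)
#3 →J1  (1-jn J1 has f-setter on 0)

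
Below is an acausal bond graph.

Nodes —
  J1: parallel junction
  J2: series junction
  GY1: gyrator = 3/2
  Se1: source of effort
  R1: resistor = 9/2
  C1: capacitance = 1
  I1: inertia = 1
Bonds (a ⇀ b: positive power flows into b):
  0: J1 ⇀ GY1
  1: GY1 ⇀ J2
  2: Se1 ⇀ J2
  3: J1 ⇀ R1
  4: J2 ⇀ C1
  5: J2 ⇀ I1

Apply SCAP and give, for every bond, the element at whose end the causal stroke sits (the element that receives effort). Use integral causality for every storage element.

β2 stroke at J2  (Se1: effort source, stroke at far end)
β4 stroke at J2  (C1: C, integral causality)
β5 stroke at I1  (I1: I, integral causality)
β1 stroke at J2  (common-f at J2 fixed by 5)
β0 stroke at J1  (through GY1, causality inverts; strokes same side of GY1)
β3 stroke at R1  (0-jn J1 has e-setter on 0)

#0 →J1
#1 →J2
#2 →J2
#3 →R1
#4 →J2
#5 →I1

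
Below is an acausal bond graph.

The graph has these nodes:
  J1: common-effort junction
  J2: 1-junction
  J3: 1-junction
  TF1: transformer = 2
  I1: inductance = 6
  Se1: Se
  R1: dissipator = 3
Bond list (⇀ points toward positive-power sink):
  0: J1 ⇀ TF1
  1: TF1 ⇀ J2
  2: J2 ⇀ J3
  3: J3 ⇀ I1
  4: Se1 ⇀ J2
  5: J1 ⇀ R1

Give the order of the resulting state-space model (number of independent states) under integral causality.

1  (I1 all integral)

bond 4 stroke at J2  (Se1 fixes effort; stroke away)
bond 3 stroke at I1  (I1: I, integral causality)
bond 2 stroke at J3  (J3: bond 3 brought flow, rest push out)
bond 1 stroke at J2  (common-f at J2 fixed by 2)
bond 0 stroke at TF1  (TF TF1: opposite of bond 1)
bond 5 stroke at J1  (only one effort-in slot at J1)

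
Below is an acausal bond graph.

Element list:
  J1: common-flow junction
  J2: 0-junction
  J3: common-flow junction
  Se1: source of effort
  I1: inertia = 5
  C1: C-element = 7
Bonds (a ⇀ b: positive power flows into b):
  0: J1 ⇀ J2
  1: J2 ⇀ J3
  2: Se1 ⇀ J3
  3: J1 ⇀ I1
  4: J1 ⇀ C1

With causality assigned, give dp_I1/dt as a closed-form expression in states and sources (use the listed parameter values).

dp_I1/dt = E_Se1 - q_C1/7

bond 2 |J3  (Se1 (Se) sets effort on bond)
bond 1 |J2  (J3 needs exactly one f-in)
bond 0 |J1  (common-e at J2 fixed by 1)
bond 3 |I1  (I1 outputs flow p/I1)
bond 4 |J1  (common-f at J1 fixed by 3)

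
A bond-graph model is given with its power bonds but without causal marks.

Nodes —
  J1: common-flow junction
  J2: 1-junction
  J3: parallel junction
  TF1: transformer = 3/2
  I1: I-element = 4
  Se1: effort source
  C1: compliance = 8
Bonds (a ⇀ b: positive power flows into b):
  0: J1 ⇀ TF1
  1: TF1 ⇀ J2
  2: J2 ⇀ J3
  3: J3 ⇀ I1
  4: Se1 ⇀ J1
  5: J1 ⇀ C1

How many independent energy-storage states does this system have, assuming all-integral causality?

2  (C1, I1 all integral)

β4 |J1  (Se1 (Se) sets effort on bond)
β3 |I1  (I1 integral (f out))
β2 |J3  (J3 needs exactly one e-in)
β1 |J2  (J2 flow already set via bond 2)
β0 |TF1  (TF1 one-in-one-out from 1)
β5 |J1  (J1: bond 0 brought flow, rest push out)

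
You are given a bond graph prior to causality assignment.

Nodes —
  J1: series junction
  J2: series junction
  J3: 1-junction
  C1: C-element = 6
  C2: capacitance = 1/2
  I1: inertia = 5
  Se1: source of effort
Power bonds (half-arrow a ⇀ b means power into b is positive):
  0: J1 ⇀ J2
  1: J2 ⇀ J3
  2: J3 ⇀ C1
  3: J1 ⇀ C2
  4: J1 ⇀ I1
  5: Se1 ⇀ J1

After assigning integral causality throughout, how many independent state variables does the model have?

b5 →J1  (Se1 (Se) sets effort on bond)
b2 →J3  (C1: C, integral causality)
b1 →J2  (closing 1-jn rule on J3)
b0 →J1  (J2: last free bond brings flow in)
b3 →J1  (C2 outputs effort q/C2)
b4 →I1  (J1: last free bond brings flow in)

3  (C1, C2, I1 all integral)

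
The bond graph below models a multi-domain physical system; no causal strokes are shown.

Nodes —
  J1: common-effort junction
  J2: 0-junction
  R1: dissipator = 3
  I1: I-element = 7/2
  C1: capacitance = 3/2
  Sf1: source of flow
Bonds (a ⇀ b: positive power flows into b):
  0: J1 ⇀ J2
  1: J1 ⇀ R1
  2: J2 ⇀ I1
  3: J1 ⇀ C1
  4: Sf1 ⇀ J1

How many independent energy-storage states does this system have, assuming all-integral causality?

#4 |Sf1  (Sf1 fixes flow; stroke at Sf1)
#2 |I1  (I1 outputs flow p/I1)
#0 |J2  (J2: last free bond brings effort in)
#3 |J1  (C1 outputs effort q/C1)
#1 |R1  (common-e at J1 fixed by 3)

2  (C1, I1 all integral)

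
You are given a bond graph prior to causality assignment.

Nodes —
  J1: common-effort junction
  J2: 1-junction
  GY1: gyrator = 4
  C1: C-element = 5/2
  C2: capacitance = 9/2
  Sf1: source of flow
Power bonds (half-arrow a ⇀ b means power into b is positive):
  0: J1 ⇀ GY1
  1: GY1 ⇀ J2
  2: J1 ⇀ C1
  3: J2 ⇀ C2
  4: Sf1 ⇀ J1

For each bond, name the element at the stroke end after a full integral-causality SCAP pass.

b4 stroke at Sf1  (Sf1 (Sf) sets flow on bond)
b2 stroke at J1  (C1: C, integral causality)
b0 stroke at GY1  (common-e at J1 fixed by 2)
b1 stroke at GY1  (GY1 both-in/both-out from 0)
b3 stroke at J2  (1-jn J2 has f-setter on 1)

b0 stroke at GY1
b1 stroke at GY1
b2 stroke at J1
b3 stroke at J2
b4 stroke at Sf1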